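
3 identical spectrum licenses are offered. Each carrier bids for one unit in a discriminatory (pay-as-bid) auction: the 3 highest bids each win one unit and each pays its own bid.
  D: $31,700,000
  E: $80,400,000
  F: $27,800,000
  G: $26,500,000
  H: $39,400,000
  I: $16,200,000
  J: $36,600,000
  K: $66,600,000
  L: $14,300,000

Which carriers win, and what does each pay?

E $80,400,000, K $66,600,000, H $39,400,000

Ordering the bids: 80,400,000 (E), 66,600,000 (K), 39,400,000 (H), 36,600,000 (J), 31,700,000 (D), …
The 3 highest are E, K, H.
Each winner pays its own bid: E $80,400,000, K $66,600,000, H $39,400,000.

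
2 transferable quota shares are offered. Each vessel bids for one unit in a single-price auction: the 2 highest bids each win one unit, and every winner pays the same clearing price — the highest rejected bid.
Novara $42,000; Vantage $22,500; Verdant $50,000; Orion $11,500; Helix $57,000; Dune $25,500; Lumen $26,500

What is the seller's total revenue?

Bids ranked high→low: 57,000 (Helix), 50,000 (Verdant), 42,000 (Novara), 26,500 (Lumen), …
The 2 highest are Helix, Verdant.
Highest unsuccessful bid: $42,000 → clearing price.
Total revenue = 2 × $42,000 = $84,000.

Total revenue: $84,000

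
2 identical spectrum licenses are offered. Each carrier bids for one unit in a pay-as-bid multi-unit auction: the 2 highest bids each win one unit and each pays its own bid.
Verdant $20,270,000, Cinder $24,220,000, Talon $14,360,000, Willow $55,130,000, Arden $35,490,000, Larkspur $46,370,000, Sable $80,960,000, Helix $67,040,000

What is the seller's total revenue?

Ordering the bids: 80,960,000 (Sable), 67,040,000 (Helix), 55,130,000 (Willow), 46,370,000 (Larkspur), …
Winners (2 units): Sable, Helix.
Total revenue = 80,960,000 + 67,040,000 = $148,000,000.

Total revenue: $148,000,000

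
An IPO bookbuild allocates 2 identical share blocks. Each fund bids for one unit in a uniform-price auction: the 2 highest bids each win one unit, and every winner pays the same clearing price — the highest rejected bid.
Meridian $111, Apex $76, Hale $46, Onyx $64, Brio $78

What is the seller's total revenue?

Total revenue: $152

Ordering the bids: 111 (Meridian), 78 (Brio), 76 (Apex), 64 (Onyx), …
Top 2: Meridian, Brio.
Clearing price = highest rejected bid = $76.
Total revenue = 2 × $76 = $152.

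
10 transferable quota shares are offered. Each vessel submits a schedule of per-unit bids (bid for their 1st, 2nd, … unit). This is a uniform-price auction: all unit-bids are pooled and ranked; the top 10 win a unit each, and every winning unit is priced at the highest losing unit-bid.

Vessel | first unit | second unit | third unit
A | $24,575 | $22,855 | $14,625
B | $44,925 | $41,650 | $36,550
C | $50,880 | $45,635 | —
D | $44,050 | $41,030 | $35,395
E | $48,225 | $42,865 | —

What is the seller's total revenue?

Pooled unit-bids ranked (top 10): 50,880 (C-1), 48,225 (E-1), 45,635 (C-2), 44,925 (B-1), 44,050 (D-1), 42,865 (E-2), 41,650 (B-2), 41,030 (D-2), 36,550 (B-3), 35,395 (D-3)
First bid not allocated: $24,575.
Allocation: B 3, C 2, D 3, E 2. Every unit priced at $24,575.
Revenue = 10 × 24,575 = $245,750.

Total revenue: $245,750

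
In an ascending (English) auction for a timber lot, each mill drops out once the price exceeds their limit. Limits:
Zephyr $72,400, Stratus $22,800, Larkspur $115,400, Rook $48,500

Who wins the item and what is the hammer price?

Sorting limits: 115,400 (Larkspur) > 72,400 (Zephyr) > 48,500 (Rook) > 22,800 (Stratus)
Bidding ends when Zephyr exits at $72,400; Larkspur takes it.

Larkspur wins at $72,400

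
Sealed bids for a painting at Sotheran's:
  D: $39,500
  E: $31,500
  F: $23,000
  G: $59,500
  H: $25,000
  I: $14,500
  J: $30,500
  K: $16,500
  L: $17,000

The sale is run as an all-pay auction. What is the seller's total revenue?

Total revenue: $257,000

Bids in order: 59,500 (G) > 39,500 (D) > 31,500 (E) > 30,500 (J) > 25,000 (H) > 23,000 (F) > …
G wins with the top bid; all bids are sunk regardless.
Every bidder forfeits their bid regardless of winning.
Revenue = 39,500 + 31,500 + 23,000 + 59,500 + 25,000 + 14,500 + 30,500 + 16,500 + 17,000 = $257,000.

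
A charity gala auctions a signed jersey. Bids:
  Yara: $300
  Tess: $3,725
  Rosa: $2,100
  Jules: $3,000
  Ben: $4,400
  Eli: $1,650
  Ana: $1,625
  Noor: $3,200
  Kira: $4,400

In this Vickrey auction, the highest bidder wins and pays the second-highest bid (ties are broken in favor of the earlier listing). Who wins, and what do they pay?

Ben pays $4,400

Rule: the highest bidder wins and pays the second-highest bid.
Bids in order: 4,400 (Ben) > 4,400 (Kira) > 3,725 (Tess) > 3,200 (Noor) > 3,000 (Jules) > 2,100 (Rosa) > …
Ben and Kira tie at $4,400; tie-break gives it to Ben.
Ben is highest; pays the second-highest bid, $4,400.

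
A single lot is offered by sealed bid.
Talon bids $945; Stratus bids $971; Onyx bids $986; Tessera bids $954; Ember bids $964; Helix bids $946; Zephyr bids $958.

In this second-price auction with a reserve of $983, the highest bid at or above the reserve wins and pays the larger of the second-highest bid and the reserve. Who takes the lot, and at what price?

Onyx pays $983

Sorting bids: 986 (Onyx) > 971 (Stratus) > 964 (Ember) > 958 (Zephyr) > 954 (Tessera) > 946 (Helix) > …
Highest eligible bid: Onyx at $986.
max(second-highest $971, reserve $983) = $983.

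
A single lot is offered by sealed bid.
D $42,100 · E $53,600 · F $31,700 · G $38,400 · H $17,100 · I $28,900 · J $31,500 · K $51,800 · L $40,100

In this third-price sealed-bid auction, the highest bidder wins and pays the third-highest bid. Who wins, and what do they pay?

E pays $42,100

Third-price sealed-bid auction: the highest bidder wins and pays the third-highest bid.
Bids ranked: 53,600 (E) > 51,800 (K) > 42,100 (D) > 40,100 (L) > 38,400 (G) > 31,700 (F) > …
E wins; payment is bid #3 in the ranking = $42,100.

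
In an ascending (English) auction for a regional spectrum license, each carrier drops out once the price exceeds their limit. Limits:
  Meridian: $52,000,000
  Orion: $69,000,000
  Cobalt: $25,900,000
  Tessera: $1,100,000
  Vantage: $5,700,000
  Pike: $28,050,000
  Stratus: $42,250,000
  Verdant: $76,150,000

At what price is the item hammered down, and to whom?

Verdant wins at $69,000,000

Limits ranked: 76,150,000 (Verdant) > 69,000,000 (Orion) > 52,000,000 (Meridian) > 42,250,000 (Stratus) > 28,050,000 (Pike) > 25,900,000 (Cobalt) > …
Once the price passes $69,000,000, only Verdant is left; the hammer falls at Orion's limit of $69,000,000.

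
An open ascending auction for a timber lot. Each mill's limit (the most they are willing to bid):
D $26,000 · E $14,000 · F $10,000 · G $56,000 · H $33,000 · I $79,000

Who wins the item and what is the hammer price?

I wins at $56,000

Rule: the price rises until one bidder remains; the winner pays the price at which the last rival dropped out.
Sorting limits: 79,000 (I) > 56,000 (G) > 33,000 (H) > 26,000 (D) > 14,000 (E) > 10,000 (F)
G is the last rival to drop out, at $56,000; I remains and wins at that price.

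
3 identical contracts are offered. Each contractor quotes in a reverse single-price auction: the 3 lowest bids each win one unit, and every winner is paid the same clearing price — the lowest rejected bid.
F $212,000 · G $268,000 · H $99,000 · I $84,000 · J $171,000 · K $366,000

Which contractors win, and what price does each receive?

I, H, J; each is paid $212,000

Sorting: 84,000 (I), 99,000 (H), 171,000 (J), 212,000 (F), 268,000 (G), …
Winners (3 units): I, H, J.
First losing bid is F's $212,000, which sets the uniform price.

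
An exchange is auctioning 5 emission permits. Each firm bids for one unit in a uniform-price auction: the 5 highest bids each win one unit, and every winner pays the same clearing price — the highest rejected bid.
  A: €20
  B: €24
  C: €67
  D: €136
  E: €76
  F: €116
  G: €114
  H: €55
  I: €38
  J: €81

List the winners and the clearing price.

D, F, G, J, E; each pays €67

Bids ranked high→low: 136 (D), 116 (F), 114 (G), 81 (J), 76 (E), 67 (C), 55 (H), …
The 5 highest are D, F, G, J, E.
Highest unsuccessful bid: €67 → clearing price.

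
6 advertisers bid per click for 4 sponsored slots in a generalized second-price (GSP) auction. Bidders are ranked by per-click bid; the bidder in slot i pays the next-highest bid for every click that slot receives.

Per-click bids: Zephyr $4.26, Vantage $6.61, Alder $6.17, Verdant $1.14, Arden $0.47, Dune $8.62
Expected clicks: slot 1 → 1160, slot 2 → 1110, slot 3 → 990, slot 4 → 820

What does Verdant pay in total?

Verdant pays $0.00

Per-click bids in order: $8.62 (Dune) > $6.61 (Vantage) > $6.17 (Alder) > $4.26 (Zephyr) > $1.14 (Verdant) > …
Verdant ranks below slot 4 → no slot, pays nothing.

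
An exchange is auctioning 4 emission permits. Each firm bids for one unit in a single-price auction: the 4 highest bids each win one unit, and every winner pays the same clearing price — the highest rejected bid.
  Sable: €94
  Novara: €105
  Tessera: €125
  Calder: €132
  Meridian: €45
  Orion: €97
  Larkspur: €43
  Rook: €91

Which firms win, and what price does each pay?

Calder, Tessera, Novara, Orion; each pays €94

Ordering the bids: 132 (Calder), 125 (Tessera), 105 (Novara), 97 (Orion), 94 (Sable), 91 (Rook), …
Top 4: Calder, Tessera, Novara, Orion.
First losing bid is Sable's €94, which sets the uniform price.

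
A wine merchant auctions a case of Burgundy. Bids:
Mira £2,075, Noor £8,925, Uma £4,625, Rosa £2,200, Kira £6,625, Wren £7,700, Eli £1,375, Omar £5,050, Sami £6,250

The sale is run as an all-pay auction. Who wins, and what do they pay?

All-pay auction: the highest bidder wins the item, but every bidder pays their own bid.
Sorting bids: 8,925 (Noor) > 7,700 (Wren) > 6,625 (Kira) > 6,250 (Sami) > 5,050 (Omar) > 4,625 (Uma) > …
Noor is highest and takes the item; every bidder forfeits their bid.

Noor pays £8,925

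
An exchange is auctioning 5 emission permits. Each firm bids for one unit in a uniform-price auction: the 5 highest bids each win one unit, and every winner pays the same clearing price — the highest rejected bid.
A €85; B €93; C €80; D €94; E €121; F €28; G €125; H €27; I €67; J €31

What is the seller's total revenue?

Ordering the bids: 125 (G), 121 (E), 94 (D), 93 (B), 85 (A), 80 (C), 67 (I), …
Top 5: G, E, D, B, A.
Clearing price = highest rejected bid = €80.
Total revenue = 5 × €80 = €400.

Total revenue: €400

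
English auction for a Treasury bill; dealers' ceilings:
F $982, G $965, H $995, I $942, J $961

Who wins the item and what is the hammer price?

Limits in order: 995 (H) > 982 (F) > 965 (G) > 961 (J) > 942 (I)
F is the last rival to drop out, at $982; H remains and wins at that price.

H wins at $982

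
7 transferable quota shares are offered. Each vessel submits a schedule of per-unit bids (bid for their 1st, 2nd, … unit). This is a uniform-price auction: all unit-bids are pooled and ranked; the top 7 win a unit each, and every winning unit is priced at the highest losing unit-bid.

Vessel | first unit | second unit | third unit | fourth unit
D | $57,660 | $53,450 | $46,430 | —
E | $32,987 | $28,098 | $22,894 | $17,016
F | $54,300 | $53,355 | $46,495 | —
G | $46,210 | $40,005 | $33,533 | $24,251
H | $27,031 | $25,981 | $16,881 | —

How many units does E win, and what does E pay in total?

All unit-bids, highest first — top 7: 57,660 (D-1), 54,300 (F-1), 53,450 (D-2), 53,355 (F-2), 46,495 (F-3), 46,430 (D-3), 46,210 (G-1)
The (k+1)-th unit-bid is $40,005.
E wins 0 unit(s) at $40,005 each.

E: 0 units, pays $0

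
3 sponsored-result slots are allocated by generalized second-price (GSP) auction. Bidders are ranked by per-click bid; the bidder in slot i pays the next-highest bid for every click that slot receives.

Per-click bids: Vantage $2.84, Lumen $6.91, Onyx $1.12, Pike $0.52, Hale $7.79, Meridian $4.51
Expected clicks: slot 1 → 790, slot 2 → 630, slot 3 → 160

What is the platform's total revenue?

Total revenue: $8754.60

Per-click bids in order: $7.79 (Hale) > $6.91 (Lumen) > $4.51 (Meridian) > $2.84 (Vantage) > …
Slot 1: Hale pays $6.91 × 790 = $5458.90
Slot 2: Lumen pays $4.51 × 630 = $2841.30
Slot 3: Meridian pays $2.84 × 160 = $454.40
Total = $8754.60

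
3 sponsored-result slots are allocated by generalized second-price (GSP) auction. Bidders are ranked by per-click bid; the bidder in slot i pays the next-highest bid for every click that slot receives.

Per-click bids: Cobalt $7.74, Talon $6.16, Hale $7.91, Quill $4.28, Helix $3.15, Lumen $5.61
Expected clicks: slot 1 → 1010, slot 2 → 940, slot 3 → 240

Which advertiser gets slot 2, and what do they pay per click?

Per-click bids in order: $7.91 (Hale) > $7.74 (Cobalt) > $6.16 (Talon) > $5.61 (Lumen) > …
Slot 2 goes to the second-ranked bidder, Cobalt, who pays the next bid down: $6.16/click.

Cobalt; $6.16 per click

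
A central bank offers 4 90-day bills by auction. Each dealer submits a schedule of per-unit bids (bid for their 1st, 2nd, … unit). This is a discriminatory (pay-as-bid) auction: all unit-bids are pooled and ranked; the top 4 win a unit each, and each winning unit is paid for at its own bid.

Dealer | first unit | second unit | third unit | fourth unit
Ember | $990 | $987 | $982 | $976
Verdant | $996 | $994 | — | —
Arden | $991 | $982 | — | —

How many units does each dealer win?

Merging the schedules and taking the best 4: 996 (Verdant-1), 994 (Verdant-2), 991 (Arden-1), 990 (Ember-1)
Next rejected bid: $987 (not a price — pay-as-bid).
Allocation: Arden 1, Ember 1, Verdant 2.

Arden 1, Ember 1, Verdant 2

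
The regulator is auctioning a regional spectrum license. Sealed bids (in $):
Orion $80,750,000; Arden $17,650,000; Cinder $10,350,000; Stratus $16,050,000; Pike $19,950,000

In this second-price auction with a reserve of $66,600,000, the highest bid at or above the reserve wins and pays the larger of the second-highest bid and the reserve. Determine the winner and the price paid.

Orion pays $66,600,000

Sorting bids: 80,750,000 (Orion) > 19,950,000 (Pike) > 17,650,000 (Arden) > 16,050,000 (Stratus) > 10,350,000 (Cinder)
Orion has the top bid at or above the reserve ($80,750,000).
max(second-highest $19,950,000, reserve $66,600,000) = $66,600,000.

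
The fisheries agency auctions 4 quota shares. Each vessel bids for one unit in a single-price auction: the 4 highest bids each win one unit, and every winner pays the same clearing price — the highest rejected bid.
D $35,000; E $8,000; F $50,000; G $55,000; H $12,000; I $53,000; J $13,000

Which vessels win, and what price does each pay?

Ordering the bids: 55,000 (G), 53,000 (I), 50,000 (F), 35,000 (D), 13,000 (J), 12,000 (H), …
Top 4: G, I, F, D.
Highest unsuccessful bid: $13,000 → clearing price.

G, I, F, D; each pays $13,000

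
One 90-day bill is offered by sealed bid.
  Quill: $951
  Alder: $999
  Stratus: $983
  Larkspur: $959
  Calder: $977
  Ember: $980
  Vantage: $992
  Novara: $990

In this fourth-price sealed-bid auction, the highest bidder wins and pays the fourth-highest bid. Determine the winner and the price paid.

Alder pays $983

Bids in order: 999 (Alder) > 992 (Vantage) > 990 (Novara) > 983 (Stratus) > 980 (Ember) > 977 (Calder) > …
Alder is highest; pays the fourth-highest bid, $983.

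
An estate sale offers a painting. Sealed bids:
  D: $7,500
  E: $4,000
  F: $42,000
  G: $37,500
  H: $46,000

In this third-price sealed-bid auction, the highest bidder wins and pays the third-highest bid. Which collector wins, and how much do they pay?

H pays $37,500

Bids ranked: 46,000 (H) > 42,000 (F) > 37,500 (G) > 7,500 (D) > 4,000 (E)
H wins; payment is bid #3 in the ranking = $37,500.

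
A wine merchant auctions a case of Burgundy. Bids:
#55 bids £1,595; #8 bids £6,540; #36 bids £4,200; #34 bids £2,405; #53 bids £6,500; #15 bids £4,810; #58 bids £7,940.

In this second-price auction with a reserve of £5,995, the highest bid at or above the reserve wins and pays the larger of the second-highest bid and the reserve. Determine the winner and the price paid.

#58 pays £6,540

Sorting bids: 7,940 (#58) > 6,540 (#8) > 6,500 (#53) > 4,810 (#15) > 4,200 (#36) > 2,405 (#34) > …
Highest eligible bid: #58 at £7,940.
Second-highest bid £6,540 exceeds the reserve £5,995 → payment £6,540.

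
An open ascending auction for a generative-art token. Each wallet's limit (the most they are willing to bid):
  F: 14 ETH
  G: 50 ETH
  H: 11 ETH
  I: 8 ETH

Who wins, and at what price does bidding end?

G wins at 14 ETH

Sorting limits: 50 (G) > 14 (F) > 11 (H) > 8 (I)
Bidding ends when F exits at 14 ETH; G takes it.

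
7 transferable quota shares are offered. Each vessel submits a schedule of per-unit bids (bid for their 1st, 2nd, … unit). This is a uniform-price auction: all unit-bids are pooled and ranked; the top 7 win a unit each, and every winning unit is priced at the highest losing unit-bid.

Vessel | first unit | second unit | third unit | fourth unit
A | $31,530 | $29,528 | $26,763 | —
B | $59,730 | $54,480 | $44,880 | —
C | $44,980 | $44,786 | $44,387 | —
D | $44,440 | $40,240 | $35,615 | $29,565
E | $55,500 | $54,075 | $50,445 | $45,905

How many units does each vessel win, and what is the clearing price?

B 2, C 1, E 4; clearing price $44,880

Pooled unit-bids ranked (top 7): 59,730 (B-1), 55,500 (E-1), 54,480 (B-2), 54,075 (E-2), 50,445 (E-3), 45,905 (E-4), 44,980 (C-1)
The (k+1)-th unit-bid is $44,880.
Allocation: B 2, C 1, E 4.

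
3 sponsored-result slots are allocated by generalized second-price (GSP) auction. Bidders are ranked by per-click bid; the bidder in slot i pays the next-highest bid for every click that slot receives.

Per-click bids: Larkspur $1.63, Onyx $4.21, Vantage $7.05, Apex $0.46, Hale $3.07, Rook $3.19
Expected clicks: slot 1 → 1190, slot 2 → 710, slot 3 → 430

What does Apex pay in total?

Apex pays $0.00

Sorting advertisers: $7.05 (Vantage) > $4.21 (Onyx) > $3.19 (Rook) > $3.07 (Hale) > …
Apex ranks below slot 3 → no slot, pays nothing.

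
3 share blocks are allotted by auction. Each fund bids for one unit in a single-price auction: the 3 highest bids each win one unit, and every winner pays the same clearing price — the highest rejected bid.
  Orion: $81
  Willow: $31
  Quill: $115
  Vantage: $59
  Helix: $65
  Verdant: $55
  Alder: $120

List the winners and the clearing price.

Ordering the bids: 120 (Alder), 115 (Quill), 81 (Orion), 65 (Helix), 59 (Vantage), …
The 3 highest are Alder, Quill, Orion.
First losing bid is Helix's $65, which sets the uniform price.

Alder, Quill, Orion; each pays $65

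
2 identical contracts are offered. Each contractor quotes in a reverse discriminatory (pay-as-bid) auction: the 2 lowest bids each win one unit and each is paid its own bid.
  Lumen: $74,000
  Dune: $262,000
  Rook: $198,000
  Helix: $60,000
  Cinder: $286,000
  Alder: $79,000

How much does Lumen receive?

Lumen is paid $74,000

Bids ranked low→high: 60,000 (Helix), 74,000 (Lumen), 79,000 (Alder), 198,000 (Rook), …
Lowest 2: Helix, Lumen.
Lumen wins → own bid $74,000.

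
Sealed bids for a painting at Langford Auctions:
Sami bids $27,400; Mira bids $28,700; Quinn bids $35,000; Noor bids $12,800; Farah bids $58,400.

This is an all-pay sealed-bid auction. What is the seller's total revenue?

Total revenue: $162,300

Bids in order: 58,400 (Farah) > 35,000 (Quinn) > 28,700 (Mira) > 27,400 (Sami) > 12,800 (Noor)
Every bidder forfeits their bid regardless of winning.
Revenue = 27,400 + 28,700 + 35,000 + 12,800 + 58,400 = $162,300.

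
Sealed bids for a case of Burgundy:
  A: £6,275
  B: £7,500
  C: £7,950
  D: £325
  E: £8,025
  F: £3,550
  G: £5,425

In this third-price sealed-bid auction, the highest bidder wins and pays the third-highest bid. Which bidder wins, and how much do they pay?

Rule: the highest bidder wins and pays the third-highest bid.
Sorting bids: 8,025 (E) > 7,950 (C) > 7,500 (B) > 6,275 (A) > 5,425 (G) > 3,550 (F) > …
E is highest; pays the third-highest bid, £7,500.

E pays £7,500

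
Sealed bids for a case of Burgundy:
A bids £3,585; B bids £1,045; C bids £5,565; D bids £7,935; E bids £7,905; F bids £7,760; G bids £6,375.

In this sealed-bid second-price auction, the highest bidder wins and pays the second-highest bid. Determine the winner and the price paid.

D pays £7,905

Sealed-bid second-price auction: the highest bidder wins and pays the second-highest bid.
Sorting bids: 7,935 (D) > 7,905 (E) > 7,760 (F) > 6,375 (G) > 5,565 (C) > 3,585 (A) > …
D wins with the highest bid; price is set by the runner-up at £7,905.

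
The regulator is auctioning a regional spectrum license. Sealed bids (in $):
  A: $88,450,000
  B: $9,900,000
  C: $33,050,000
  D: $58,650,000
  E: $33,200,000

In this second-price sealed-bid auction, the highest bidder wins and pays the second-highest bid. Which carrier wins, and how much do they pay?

A pays $58,650,000

Rule: the highest bidder wins and pays the second-highest bid.
Bids in order: 88,450,000 (A) > 58,650,000 (D) > 33,200,000 (E) > 33,050,000 (C) > 9,900,000 (B)
A is highest; pays the second-highest bid, $58,650,000.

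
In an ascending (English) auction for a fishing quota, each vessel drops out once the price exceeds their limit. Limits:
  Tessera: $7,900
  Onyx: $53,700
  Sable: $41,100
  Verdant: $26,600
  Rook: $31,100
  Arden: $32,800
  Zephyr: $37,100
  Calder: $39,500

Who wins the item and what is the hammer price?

Ascending (English) auction: the price rises until one bidder remains; the winner pays the price at which the last rival dropped out.
Limits in order: 53,700 (Onyx) > 41,100 (Sable) > 39,500 (Calder) > 37,100 (Zephyr) > 32,800 (Arden) > 31,100 (Rook) > …
Once the price passes $41,100, only Onyx is left; the hammer falls at Sable's limit of $41,100.

Onyx wins at $41,100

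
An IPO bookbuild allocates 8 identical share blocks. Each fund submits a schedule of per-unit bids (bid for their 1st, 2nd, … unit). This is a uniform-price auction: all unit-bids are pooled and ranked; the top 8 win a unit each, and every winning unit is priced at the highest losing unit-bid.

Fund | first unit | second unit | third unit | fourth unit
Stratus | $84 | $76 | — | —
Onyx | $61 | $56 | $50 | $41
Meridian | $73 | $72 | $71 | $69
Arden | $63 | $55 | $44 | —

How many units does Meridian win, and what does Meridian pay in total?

Meridian: 4 units, pays $224

Merging the schedules and taking the best 8: 84 (Stratus-1), 76 (Stratus-2), 73 (Meridian-1), 72 (Meridian-2), 71 (Meridian-3), 69 (Meridian-4), 63 (Arden-1), 61 (Onyx-1)
First bid not allocated: $56.
Meridian wins 4 unit(s) at $56 each.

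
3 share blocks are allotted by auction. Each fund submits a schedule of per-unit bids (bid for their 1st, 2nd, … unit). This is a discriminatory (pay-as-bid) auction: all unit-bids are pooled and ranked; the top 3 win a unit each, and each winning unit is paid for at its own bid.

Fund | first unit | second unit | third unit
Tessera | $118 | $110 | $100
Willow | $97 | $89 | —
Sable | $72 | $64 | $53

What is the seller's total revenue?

Merging the schedules and taking the best 3: 118 (Tessera-1), 110 (Tessera-2), 100 (Tessera-3)
Next rejected bid: $97 (not a price — pay-as-bid).
Each winning unit pays its own bid.
Revenue = 118 + 110 + 100 = $328.

Total revenue: $328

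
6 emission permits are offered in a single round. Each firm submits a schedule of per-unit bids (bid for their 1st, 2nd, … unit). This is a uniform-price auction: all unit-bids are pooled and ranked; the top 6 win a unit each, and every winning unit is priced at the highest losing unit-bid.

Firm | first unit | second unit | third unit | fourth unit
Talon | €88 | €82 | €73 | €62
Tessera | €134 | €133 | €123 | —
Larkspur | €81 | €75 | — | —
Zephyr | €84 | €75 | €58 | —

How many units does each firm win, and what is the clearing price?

Talon 2, Tessera 3, Zephyr 1; clearing price €81

Pooled unit-bids ranked (top 6): 134 (Tessera-1), 133 (Tessera-2), 123 (Tessera-3), 88 (Talon-1), 84 (Zephyr-1), 82 (Talon-2)
Highest rejected unit-bid = €81.
Allocation: Talon 2, Tessera 3, Zephyr 1.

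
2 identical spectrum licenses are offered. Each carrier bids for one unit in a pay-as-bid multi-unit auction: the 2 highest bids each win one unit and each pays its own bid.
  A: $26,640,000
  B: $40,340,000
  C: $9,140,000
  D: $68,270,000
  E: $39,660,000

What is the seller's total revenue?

Bids ranked high→low: 68,270,000 (D), 40,340,000 (B), 39,660,000 (E), 26,640,000 (A), …
Winners (2 units): D, B.
Total revenue = 68,270,000 + 40,340,000 = $108,610,000.

Total revenue: $108,610,000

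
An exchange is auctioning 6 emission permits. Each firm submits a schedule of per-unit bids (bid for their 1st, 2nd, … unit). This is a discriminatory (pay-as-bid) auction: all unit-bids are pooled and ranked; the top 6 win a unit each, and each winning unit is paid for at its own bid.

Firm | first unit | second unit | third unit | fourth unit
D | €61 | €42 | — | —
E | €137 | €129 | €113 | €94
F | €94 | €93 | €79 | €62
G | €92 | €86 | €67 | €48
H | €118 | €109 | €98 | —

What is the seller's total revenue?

Pooled unit-bids ranked (top 6): 137 (E-1), 129 (E-2), 118 (H-1), 113 (E-3), 109 (H-2), 98 (H-3)
Next rejected bid: €94 (not a price — pay-as-bid).
Each winning unit pays its own bid.
Revenue = 137 + 129 + 118 + 113 + 109 + 98 = €704.

Total revenue: €704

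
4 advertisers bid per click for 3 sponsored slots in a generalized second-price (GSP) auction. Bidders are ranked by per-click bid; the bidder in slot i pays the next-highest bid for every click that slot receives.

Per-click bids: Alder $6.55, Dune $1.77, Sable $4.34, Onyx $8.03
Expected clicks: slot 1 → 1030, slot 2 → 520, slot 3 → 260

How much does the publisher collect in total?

Sorting advertisers: $8.03 (Onyx) > $6.55 (Alder) > $4.34 (Sable) > $1.77 (Dune)
Slot 1: Onyx pays $6.55 × 1030 = $6746.50
Slot 2: Alder pays $4.34 × 520 = $2256.80
Slot 3: Sable pays $1.77 × 260 = $460.20
Total = $9463.50

Total revenue: $9463.50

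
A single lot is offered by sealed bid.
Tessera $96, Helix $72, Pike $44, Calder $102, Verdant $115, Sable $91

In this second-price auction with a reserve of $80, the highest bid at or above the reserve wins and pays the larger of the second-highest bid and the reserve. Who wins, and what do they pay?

Rule: the highest bid at or above the reserve wins and pays the larger of the second-highest bid and the reserve.
Bids in order: 115 (Verdant) > 102 (Calder) > 96 (Tessera) > 91 (Sable) > 72 (Helix) > 44 (Pike)
Verdant has the top bid at or above the reserve ($115).
max(second-highest $102, reserve $80) = $102; the reserve does not bind.

Verdant pays $102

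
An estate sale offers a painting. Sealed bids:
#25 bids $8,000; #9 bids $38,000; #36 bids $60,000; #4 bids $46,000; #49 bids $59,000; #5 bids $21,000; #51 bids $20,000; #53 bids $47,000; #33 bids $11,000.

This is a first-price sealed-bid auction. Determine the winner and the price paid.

#36 pays $60,000

Bids ranked: 60,000 (#36) > 59,000 (#49) > 47,000 (#53) > 46,000 (#4) > 38,000 (#9) > 21,000 (#5) > …
#36 is highest → pays own bid, $60,000.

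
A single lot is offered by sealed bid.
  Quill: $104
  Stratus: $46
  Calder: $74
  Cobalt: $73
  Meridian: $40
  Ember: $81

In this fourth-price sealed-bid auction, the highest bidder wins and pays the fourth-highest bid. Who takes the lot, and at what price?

Quill pays $73

Bids ranked: 104 (Quill) > 81 (Ember) > 74 (Calder) > 73 (Cobalt) > 46 (Stratus) > 40 (Meridian)
Quill is highest; pays the fourth-highest bid, $73.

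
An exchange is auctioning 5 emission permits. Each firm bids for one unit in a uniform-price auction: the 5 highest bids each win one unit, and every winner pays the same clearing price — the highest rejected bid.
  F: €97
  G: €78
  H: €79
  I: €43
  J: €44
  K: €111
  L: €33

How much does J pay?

J pays €43

Sorting: 111 (K), 97 (F), 79 (H), 78 (G), 44 (J), 43 (I), 33 (L)
Winners (5 units): K, F, H, G, J.
Highest unsuccessful bid: €43 → clearing price.
J wins → pays €43.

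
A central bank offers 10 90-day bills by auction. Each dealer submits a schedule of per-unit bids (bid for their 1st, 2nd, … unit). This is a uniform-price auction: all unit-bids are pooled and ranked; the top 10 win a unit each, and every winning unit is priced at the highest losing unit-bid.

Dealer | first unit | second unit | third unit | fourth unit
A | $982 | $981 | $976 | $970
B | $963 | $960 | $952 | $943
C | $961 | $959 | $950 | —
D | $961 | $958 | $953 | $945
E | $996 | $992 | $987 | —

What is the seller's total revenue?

Pooled unit-bids ranked (top 10): 996 (E-1), 992 (E-2), 987 (E-3), 982 (A-1), 981 (A-2), 976 (A-3), 970 (A-4), 963 (B-1), 961 (C-1), 961 (D-1)
Highest rejected unit-bid = $960.
Allocation: A 4, B 1, C 1, D 1, E 3. Every unit priced at $960.
Revenue = 10 × 960 = $9,600.

Total revenue: $9,600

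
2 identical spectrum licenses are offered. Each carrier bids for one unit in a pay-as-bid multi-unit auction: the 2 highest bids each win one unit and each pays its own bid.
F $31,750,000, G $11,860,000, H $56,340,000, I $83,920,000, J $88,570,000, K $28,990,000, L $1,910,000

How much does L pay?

Ordering the bids: 88,570,000 (J), 83,920,000 (I), 56,340,000 (H), 31,750,000 (F), …
The 2 highest are J, I.
L does not win → $0.

L pays $0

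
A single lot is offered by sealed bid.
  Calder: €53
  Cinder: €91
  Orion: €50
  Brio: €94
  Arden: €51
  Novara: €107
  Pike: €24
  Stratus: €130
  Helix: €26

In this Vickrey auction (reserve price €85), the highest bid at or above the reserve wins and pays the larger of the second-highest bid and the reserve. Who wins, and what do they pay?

Vickrey auction (reserve price €85): the highest bid at or above the reserve wins and pays the larger of the second-highest bid and the reserve.
Sorting bids: 130 (Stratus) > 107 (Novara) > 94 (Brio) > 91 (Cinder) > 53 (Calder) > 51 (Arden) > …
Stratus has the top bid at or above the reserve (€130).
max(second-highest €107, reserve €85) = €107; the reserve does not bind.

Stratus pays €107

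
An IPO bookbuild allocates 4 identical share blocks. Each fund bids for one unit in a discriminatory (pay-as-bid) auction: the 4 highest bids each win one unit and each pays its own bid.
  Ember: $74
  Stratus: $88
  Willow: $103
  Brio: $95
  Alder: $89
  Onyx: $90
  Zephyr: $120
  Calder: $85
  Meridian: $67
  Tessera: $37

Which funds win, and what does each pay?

Bids ranked high→low: 120 (Zephyr), 103 (Willow), 95 (Brio), 90 (Onyx), 89 (Alder), 88 (Stratus), …
Winners (4 units): Zephyr, Willow, Brio, Onyx.
Each winner pays its own bid: Zephyr $120, Willow $103, Brio $95, Onyx $90.

Zephyr $120, Willow $103, Brio $95, Onyx $90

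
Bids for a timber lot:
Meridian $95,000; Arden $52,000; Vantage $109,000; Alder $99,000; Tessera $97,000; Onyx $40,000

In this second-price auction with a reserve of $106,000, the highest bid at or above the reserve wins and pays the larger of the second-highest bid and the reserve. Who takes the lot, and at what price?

Vantage pays $106,000

Second-price auction with a reserve of $106,000: the highest bid at or above the reserve wins and pays the larger of the second-highest bid and the reserve.
Sorting bids: 109,000 (Vantage) > 99,000 (Alder) > 97,000 (Tessera) > 95,000 (Meridian) > 52,000 (Arden) > 40,000 (Onyx)
Vantage has the top bid at or above the reserve ($109,000).
max(second-highest $99,000, reserve $106,000) = $106,000.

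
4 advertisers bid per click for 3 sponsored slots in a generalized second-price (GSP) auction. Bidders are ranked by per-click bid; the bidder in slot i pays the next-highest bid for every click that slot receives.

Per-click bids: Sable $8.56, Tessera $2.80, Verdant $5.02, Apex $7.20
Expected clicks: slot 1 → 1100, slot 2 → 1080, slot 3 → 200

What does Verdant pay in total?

Verdant pays $560.00

Sorting advertisers: $8.56 (Sable) > $7.20 (Apex) > $5.02 (Verdant) > $2.80 (Tessera)
Verdant holds slot 3 → pays next bid $2.80 × 200 clicks = $560.00.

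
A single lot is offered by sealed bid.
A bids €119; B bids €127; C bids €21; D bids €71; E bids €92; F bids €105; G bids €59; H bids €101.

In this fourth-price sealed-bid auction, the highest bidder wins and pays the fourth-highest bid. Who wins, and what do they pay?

B pays €101

Rule: the highest bidder wins and pays the fourth-highest bid.
Bids in order: 127 (B) > 119 (A) > 105 (F) > 101 (H) > 92 (E) > 71 (D) > …
B wins; payment is bid #4 in the ranking = €101.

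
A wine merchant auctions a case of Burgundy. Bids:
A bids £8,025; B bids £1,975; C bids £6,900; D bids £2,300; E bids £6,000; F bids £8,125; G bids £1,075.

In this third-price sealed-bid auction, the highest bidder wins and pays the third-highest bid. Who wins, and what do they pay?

F pays £6,900

Third-price sealed-bid auction: the highest bidder wins and pays the third-highest bid.
Bids ranked: 8,125 (F) > 8,025 (A) > 6,900 (C) > 6,000 (E) > 2,300 (D) > 1,975 (B) > …
F wins; payment is bid #3 in the ranking = £6,900.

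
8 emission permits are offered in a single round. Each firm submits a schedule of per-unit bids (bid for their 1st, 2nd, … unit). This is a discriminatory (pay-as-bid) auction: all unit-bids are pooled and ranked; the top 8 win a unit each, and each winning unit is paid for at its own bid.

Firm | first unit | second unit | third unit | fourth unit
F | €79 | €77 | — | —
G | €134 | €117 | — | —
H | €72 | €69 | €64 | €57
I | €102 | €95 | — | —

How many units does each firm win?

Pooled unit-bids ranked (top 8): 134 (G-1), 117 (G-2), 102 (I-1), 95 (I-2), 79 (F-1), 77 (F-2), 72 (H-1), 69 (H-2)
Next rejected bid: €64 (not a price — pay-as-bid).
Allocation: F 2, G 2, H 2, I 2.

F 2, G 2, H 2, I 2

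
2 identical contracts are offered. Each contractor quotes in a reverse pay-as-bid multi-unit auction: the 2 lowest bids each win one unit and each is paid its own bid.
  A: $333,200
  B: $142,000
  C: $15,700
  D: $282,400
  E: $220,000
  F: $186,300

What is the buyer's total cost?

Ordering the bids: 15,700 (C), 142,000 (B), 186,300 (F), 220,000 (E), …
Winners (2 units): C, B.
Total cost = 15,700 + 142,000 = $157,700.

Total cost: $157,700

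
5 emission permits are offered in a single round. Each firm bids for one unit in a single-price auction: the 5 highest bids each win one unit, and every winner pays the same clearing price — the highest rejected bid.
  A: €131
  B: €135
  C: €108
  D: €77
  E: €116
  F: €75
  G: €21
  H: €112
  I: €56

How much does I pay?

I pays €0

Ordering the bids: 135 (B), 131 (A), 116 (E), 112 (H), 108 (C), 77 (D), 75 (F), …
Top 5: B, A, E, H, C.
First losing bid is D's €77, which sets the uniform price.
I does not win → pays €0.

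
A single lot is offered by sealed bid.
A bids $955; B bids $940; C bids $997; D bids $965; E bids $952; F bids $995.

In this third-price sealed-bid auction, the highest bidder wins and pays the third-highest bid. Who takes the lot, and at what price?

C pays $965

Bids ranked: 997 (C) > 995 (F) > 965 (D) > 955 (A) > 952 (E) > 940 (B)
C wins; payment is bid #3 in the ranking = $965.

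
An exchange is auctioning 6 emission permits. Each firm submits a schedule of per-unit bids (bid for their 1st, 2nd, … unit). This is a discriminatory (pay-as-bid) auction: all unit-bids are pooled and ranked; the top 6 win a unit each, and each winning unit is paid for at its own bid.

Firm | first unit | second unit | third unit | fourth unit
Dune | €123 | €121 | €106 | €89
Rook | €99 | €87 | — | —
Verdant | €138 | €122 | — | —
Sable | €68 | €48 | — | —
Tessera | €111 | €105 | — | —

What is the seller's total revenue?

Total revenue: €721

All unit-bids, highest first — top 6: 138 (Verdant-1), 123 (Dune-1), 122 (Verdant-2), 121 (Dune-2), 111 (Tessera-1), 106 (Dune-3)
Next rejected bid: €105 (not a price — pay-as-bid).
Each winning unit pays its own bid.
Revenue = 138 + 123 + 122 + 121 + 111 + 106 = €721.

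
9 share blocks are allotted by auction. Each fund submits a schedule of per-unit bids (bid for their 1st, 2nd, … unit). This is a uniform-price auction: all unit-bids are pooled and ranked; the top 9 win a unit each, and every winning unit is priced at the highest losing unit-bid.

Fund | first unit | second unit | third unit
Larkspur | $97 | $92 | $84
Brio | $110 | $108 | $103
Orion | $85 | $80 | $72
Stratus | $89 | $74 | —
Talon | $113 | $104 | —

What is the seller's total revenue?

Total revenue: $756

Pooled unit-bids ranked (top 9): 113 (Talon-1), 110 (Brio-1), 108 (Brio-2), 104 (Talon-2), 103 (Brio-3), 97 (Larkspur-1), 92 (Larkspur-2), 89 (Stratus-1), 85 (Orion-1)
The (k+1)-th unit-bid is $84.
Allocation: Brio 3, Larkspur 2, Orion 1, Stratus 1, Talon 2. Every unit priced at $84.
Revenue = 9 × 84 = $756.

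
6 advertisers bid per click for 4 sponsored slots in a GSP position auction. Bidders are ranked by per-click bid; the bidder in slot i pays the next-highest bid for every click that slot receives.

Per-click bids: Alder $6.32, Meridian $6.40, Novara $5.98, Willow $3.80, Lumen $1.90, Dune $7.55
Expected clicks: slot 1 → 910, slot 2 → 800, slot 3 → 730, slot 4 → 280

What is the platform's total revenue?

Total revenue: $16309.40

Per-click bids in order: $7.55 (Dune) > $6.40 (Meridian) > $6.32 (Alder) > $5.98 (Novara) > $3.80 (Willow) > …
Slot 1: Dune pays $6.40 × 910 = $5824.00
Slot 2: Meridian pays $6.32 × 800 = $5056.00
Slot 3: Alder pays $5.98 × 730 = $4365.40
Slot 4: Novara pays $3.80 × 280 = $1064.00
Total = $16309.40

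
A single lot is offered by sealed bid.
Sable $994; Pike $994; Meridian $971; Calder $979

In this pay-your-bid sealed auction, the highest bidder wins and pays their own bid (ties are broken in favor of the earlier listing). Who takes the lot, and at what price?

Rule: the highest bidder wins and pays their own bid.
Sorting bids: 994 (Sable) > 994 (Pike) > 979 (Calder) > 971 (Meridian)
Sable and Pike tie at $994; tie-break gives it to Sable.
First-price: Sable pays what they bid, $994.

Sable pays $994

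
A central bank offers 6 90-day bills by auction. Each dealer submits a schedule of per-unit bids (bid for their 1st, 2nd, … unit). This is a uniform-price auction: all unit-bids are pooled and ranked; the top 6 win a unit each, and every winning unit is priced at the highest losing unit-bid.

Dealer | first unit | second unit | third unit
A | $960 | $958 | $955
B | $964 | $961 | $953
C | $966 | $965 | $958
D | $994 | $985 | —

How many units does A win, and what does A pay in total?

A: 0 units, pays $0

Pooled unit-bids ranked (top 6): 994 (D-1), 985 (D-2), 966 (C-1), 965 (C-2), 964 (B-1), 961 (B-2)
The (k+1)-th unit-bid is $960.
A wins 0 unit(s) at $960 each.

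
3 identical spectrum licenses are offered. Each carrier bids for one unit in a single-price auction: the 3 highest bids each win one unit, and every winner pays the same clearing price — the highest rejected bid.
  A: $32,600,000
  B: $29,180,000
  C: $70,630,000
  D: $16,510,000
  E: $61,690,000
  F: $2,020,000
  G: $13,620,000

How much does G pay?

G pays $0

Ordering the bids: 70,630,000 (C), 61,690,000 (E), 32,600,000 (A), 29,180,000 (B), 16,510,000 (D), …
Top 3: C, E, A.
Highest unsuccessful bid: $29,180,000 → clearing price.
G does not win → pays $0.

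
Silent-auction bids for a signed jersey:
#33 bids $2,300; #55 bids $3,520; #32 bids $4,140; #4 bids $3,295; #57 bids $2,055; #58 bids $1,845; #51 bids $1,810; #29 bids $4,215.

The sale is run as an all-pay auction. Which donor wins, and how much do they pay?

#29 pays $4,215

Bids in order: 4,215 (#29) > 4,140 (#32) > 3,520 (#55) > 3,295 (#4) > 2,300 (#33) > 2,055 (#57) > …
#29 wins with the top bid; all bids are sunk regardless.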